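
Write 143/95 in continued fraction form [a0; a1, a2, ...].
[1; 1, 1, 47]

Euclidean algorithm steps:
143 = 1 × 95 + 48
95 = 1 × 48 + 47
48 = 1 × 47 + 1
47 = 47 × 1 + 0
Continued fraction: [1; 1, 1, 47]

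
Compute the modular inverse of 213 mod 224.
61

gcd(213, 224) = 1, so the inverse exists.
Extended Euclidean algorithm on (224, 213):
224 = 1 × 213 + 11  ⟹  11 = (1)·224 + (-1)·213
213 = 19 × 11 + 4  ⟹  4 = (-19)·224 + (20)·213
11 = 2 × 4 + 3  ⟹  3 = (39)·224 + (-41)·213
4 = 1 × 3 + 1  ⟹  1 = (-58)·224 + (61)·213
So (61)·213 ≡ 1 (mod 224), i.e. 213^(-1) ≡ 61 (mod 224).
Check: 213 × 61 = 12993 ≡ 1 (mod 224)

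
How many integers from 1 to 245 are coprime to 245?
168

245 = 5 × 7^2
φ(n) = n × ∏(1 - 1/p) for each prime p dividing n
φ(245) = 245 × (1 - 1/5) × (1 - 1/7) = 168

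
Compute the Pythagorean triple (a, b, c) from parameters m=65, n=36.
(2929, 4680, 5521)

Euclid's formula: a = m² - n², b = 2mn, c = m² + n²
m = 65, n = 36
a = 65² - 36² = 4225 - 1296 = 2929
b = 2 × 65 × 36 = 4680
c = 65² + 36² = 4225 + 1296 = 5521
Verification: 2929² + 4680² = 8579041 + 21902400 = 30481441 = 5521² ✓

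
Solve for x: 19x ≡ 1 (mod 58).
55

gcd(19, 58) = 1, so the inverse exists.
Extended Euclidean algorithm on (58, 19):
58 = 3 × 19 + 1  ⟹  1 = (1)·58 + (-3)·19
So (-3)·19 ≡ 1 (mod 58), i.e. 19^(-1) ≡ -3 ≡ 55 (mod 58).
Check: 19 × 55 = 1045 ≡ 1 (mod 58)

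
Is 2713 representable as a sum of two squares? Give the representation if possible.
3² + 52² (a=3, b=52)

Factorization: 2713 = 2713
By Fermat: n is sum of two squares iff every prime p ≡ 3 (mod 4) appears to even power.
All primes ≡ 3 (mod 4) appear to even power.
Search a = 0, 1, 2, … for 2713 - a² a perfect square: first hit at a = 3: 2713 - 9 = 2704 = 52².
2713 = 3² + 52² = 9 + 2704 ✓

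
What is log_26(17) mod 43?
22

Baby-step giant-step with step n = ⌈√43⌉ = 7.
Baby steps 26^j mod 43 (j:value) for j=0..6: 0:1, 1:26, 2:31, 3:32, 4:15, 5:3, 6:35.
Giant-step multiplier: 26^(-7) ≡ 26^(42-7) = 26^35 ≡ 37 (mod 43).
Giant steps γ_i = 17·37^i mod 43: γ_0=17, γ_1=27, γ_2=10, γ_3=26 (in table at j=1).
x = i·n + j = 3·7 + 1 = 22.
Check: 26^22 ≡ 17 (mod 43).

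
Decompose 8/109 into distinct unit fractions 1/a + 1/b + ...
1/14 + 1/509 + 1/776734

Greedy algorithm:
8/109: ceiling(109/8) = 14, use 1/14
3/1526: ceiling(1526/3) = 509, use 1/509
1/776734: ceiling(776734/1) = 776734, use 1/776734
Result: 8/109 = 1/14 + 1/509 + 1/776734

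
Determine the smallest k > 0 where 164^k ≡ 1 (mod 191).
190

191 is prime, so ord(164) divides φ(191) = 190.
Divisors of 190: 1, 2, 5, 10, 19, 38, 95, 190.
Repeated squaring: 164^1 ≡ 164, 164^2 ≡ 156, 164^4 ≡ 79, 164^8 ≡ 129, 164^16 ≡ 24, 164^32 ≡ 3, 164^64 ≡ 9, 164^128 ≡ 81 (mod 191).
Test 164^d mod 191 for each divisor d in increasing order:
164^1 ≡ 164
164^2 ≡ 156
164^5 = 164^4·164^1 ≡ 159
164^10 = 164^8·164^2 ≡ 69
164^19 = 164^16·164^2·164^1 ≡ 142
164^38 = 164^32·164^4·164^2 ≡ 109
164^95 = 164^64·164^16·164^8·164^4·164^2·164^1 ≡ 190
164^190 = 164^128·164^32·164^16·164^8·164^4·164^2 ≡ 1  ← first divisor giving 1
The order is 190.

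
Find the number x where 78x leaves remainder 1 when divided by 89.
8

gcd(78, 89) = 1, so the inverse exists.
Extended Euclidean algorithm on (89, 78):
89 = 1 × 78 + 11  ⟹  11 = (1)·89 + (-1)·78
78 = 7 × 11 + 1  ⟹  1 = (-7)·89 + (8)·78
So (8)·78 ≡ 1 (mod 89), i.e. 78^(-1) ≡ 8 (mod 89).
Check: 78 × 8 = 624 ≡ 1 (mod 89)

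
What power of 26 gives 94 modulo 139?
27

Baby-step giant-step with step n = ⌈√139⌉ = 12.
Baby steps 26^j mod 139 (j:value) for j=0..11: 0:1, 1:26, 2:120, 3:62, 4:83, 5:73, 6:91, 7:3, 8:78, 9:82, 10:47, 11:110.
Giant-step multiplier: 26^(-12) ≡ 26^(138-12) = 26^126 ≡ 106 (mod 139).
Giant steps γ_i = 94·106^i mod 139: γ_0=94, γ_1=95, γ_2=62 (in table at j=3).
x = i·n + j = 2·12 + 3 = 27.
Check: 26^27 ≡ 94 (mod 139).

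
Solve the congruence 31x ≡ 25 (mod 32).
x ≡ 7 (mod 32)

gcd(31, 32) = 1, which divides 25, so solutions exist.
Find 31^(-1) mod 32 by the extended Euclidean algorithm:
32 = 1 × 31 + 1  ⟹  1 = (1)·32 + (-1)·31
So (-1)·31 ≡ 1 (mod 32), i.e. 31^(-1) ≡ -1 ≡ 31 (mod 32).
x ≡ 31 × 25 = 775 ≡ 7 (mod 32).
Check: 31 × 7 = 217 ≡ 25 (mod 32).
Unique solution: x ≡ 7 (mod 32)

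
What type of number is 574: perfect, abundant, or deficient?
deficient

Proper divisors of 574: sum = 1 + 2 + 7 + 14 + 41 + 82 + 287 = 434
Since 434 < 574, 574 is deficient.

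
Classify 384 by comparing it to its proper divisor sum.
abundant

Proper divisors of 384: sum = 1 + 2 + 3 + 4 + 6 + 8 + 12 + 16 + 24 + 32 + 48 + 64 + 96 + 128 + 192 = 636
Since 636 > 384, 384 is abundant.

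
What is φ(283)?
282

283 = 283
φ(n) = n × ∏(1 - 1/p) for each prime p dividing n
φ(283) = 283 × (1 - 1/283) = 282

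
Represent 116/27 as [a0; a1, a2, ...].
[4; 3, 2, 1, 2]

Euclidean algorithm steps:
116 = 4 × 27 + 8
27 = 3 × 8 + 3
8 = 2 × 3 + 2
3 = 1 × 2 + 1
2 = 2 × 1 + 0
Continued fraction: [4; 3, 2, 1, 2]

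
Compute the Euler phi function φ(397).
396

397 = 397
φ(n) = n × ∏(1 - 1/p) for each prime p dividing n
φ(397) = 397 × (1 - 1/397) = 396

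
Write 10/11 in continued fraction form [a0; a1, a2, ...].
[0; 1, 10]

Euclidean algorithm steps:
10 = 0 × 11 + 10
11 = 1 × 10 + 1
10 = 10 × 1 + 0
Continued fraction: [0; 1, 10]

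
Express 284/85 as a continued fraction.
[3; 2, 1, 13, 2]

Euclidean algorithm steps:
284 = 3 × 85 + 29
85 = 2 × 29 + 27
29 = 1 × 27 + 2
27 = 13 × 2 + 1
2 = 2 × 1 + 0
Continued fraction: [3; 2, 1, 13, 2]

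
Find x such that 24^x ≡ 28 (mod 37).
26

Baby-step giant-step with step n = ⌈√37⌉ = 7.
Baby steps 24^j mod 37 (j:value) for j=0..6: 0:1, 1:24, 2:21, 3:23, 4:34, 5:2, 6:11.
Giant-step multiplier: 24^(-7) ≡ 24^(36-7) = 24^29 ≡ 15 (mod 37).
Giant steps γ_i = 28·15^i mod 37: γ_0=28, γ_1=13, γ_2=10, γ_3=2 (in table at j=5).
x = i·n + j = 3·7 + 5 = 26.
Check: 24^26 ≡ 28 (mod 37).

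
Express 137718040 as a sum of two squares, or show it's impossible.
Not possible

Factorization: 137718040 = 2^3 × 5 × 151^3
By Fermat: n is sum of two squares iff every prime p ≡ 3 (mod 4) appears to even power.
Prime(s) ≡ 3 (mod 4) with odd exponent: [(151, 3)]
Therefore 137718040 cannot be expressed as a² + b².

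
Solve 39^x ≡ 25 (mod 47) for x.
6

Baby-step giant-step with step n = ⌈√47⌉ = 7.
Baby steps 39^j mod 47 (j:value) for j=0..6: 0:1, 1:39, 2:17, 3:5, 4:7, 5:38, 6:25.
h = 25 is already in the table at j=6, so x = 6.
Check: 39^6 ≡ 25 (mod 47).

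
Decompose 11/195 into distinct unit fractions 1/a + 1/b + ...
1/18 + 1/1170

Greedy algorithm:
11/195: ceiling(195/11) = 18, use 1/18
1/1170: ceiling(1170/1) = 1170, use 1/1170
Result: 11/195 = 1/18 + 1/1170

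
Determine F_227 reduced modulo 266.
51

Matrix identity: Q^n = [[F_(n+1), F_n], [F_n, F_(n-1)]] with Q = [[1,1],[1,0]].
n = 227 = 11100011₂. Square-and-multiply, entries mod 266:
Q^1 = [[1,1],[1,0]]
Q^3 = (Q^1)²·Q = [[3,2],[2,1]]
Q^7 = (Q^3)²·Q = [[21,13],[13,8]]
Q^14 = (Q^7)² = [[78,111],[111,233]]
Q^28 = (Q^14)² = [[51,207],[207,110]]
Q^56 = (Q^28)² = [[230,77],[77,153]]
Q^113 = (Q^56)²·Q = [[8,43],[43,231]]
Q^227 = (Q^113)²·Q = [[220,51],[51,169]]
F_227 mod 266 = Q^227[0][1] = 51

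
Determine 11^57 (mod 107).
89

Repeated squaring. Binary of 57 = 111001.
11^1 ≡ 11 (mod 107); 11^2 ≡ 14 (mod 107); 11^4 ≡ 89 (mod 107); 11^8 ≡ 3 (mod 107); 11^16 ≡ 9 (mod 107); 11^32 ≡ 81 (mod 107)
11^57 = 11^1 × 11^8 × 11^16 × 11^32 ≡ 89 (mod 107)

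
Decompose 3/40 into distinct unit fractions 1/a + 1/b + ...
1/14 + 1/280

Greedy algorithm:
3/40: ceiling(40/3) = 14, use 1/14
1/280: ceiling(280/1) = 280, use 1/280
Result: 3/40 = 1/14 + 1/280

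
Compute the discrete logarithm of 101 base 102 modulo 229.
165

Baby-step giant-step with step n = ⌈√229⌉ = 16.
Baby steps 102^j mod 229 (j:value) for j=0..15: 0:1, 1:102, 2:99, 3:22, 4:183, 5:117, 6:26, 7:133, 8:55, 9:114, 10:178, 11:65, 12:218, 13:23, 14:56, 15:216.
Giant-step multiplier: 102^(-16) ≡ 102^(228-16) = 102^212 ≡ 167 (mod 229).
Giant steps γ_i = 101·167^i mod 229: γ_0=101, γ_1=150, γ_2=89, γ_3=207, γ_4=219, γ_5=162, γ_6=32, γ_7=77, γ_8=35, γ_9=120, γ_10=117 (in table at j=5).
x = i·n + j = 10·16 + 5 = 165.
Check: 102^165 ≡ 101 (mod 229).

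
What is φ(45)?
24

45 = 3^2 × 5
φ(n) = n × ∏(1 - 1/p) for each prime p dividing n
φ(45) = 45 × (1 - 1/3) × (1 - 1/5) = 24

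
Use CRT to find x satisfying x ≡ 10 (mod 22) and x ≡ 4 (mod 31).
252

Using Chinese Remainder Theorem:
M = 22 × 31 = 682
M1 = 31, M2 = 22
y1 = 31^(-1) mod 22 = 5
y2 = 22^(-1) mod 31 = 24
x = (10×31×5 + 4×22×24) mod 682 = 252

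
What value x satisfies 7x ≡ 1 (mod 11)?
8

gcd(7, 11) = 1, so the inverse exists.
Extended Euclidean algorithm on (11, 7):
11 = 1 × 7 + 4  ⟹  4 = (1)·11 + (-1)·7
7 = 1 × 4 + 3  ⟹  3 = (-1)·11 + (2)·7
4 = 1 × 3 + 1  ⟹  1 = (2)·11 + (-3)·7
So (-3)·7 ≡ 1 (mod 11), i.e. 7^(-1) ≡ -3 ≡ 8 (mod 11).
Check: 7 × 8 = 56 ≡ 1 (mod 11)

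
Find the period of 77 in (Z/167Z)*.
83

167 is prime, so ord(77) divides φ(167) = 166.
Divisors of 166: 1, 2, 83, 166.
Repeated squaring: 77^1 ≡ 77, 77^2 ≡ 84, 77^4 ≡ 42, 77^8 ≡ 94, 77^16 ≡ 152, 77^32 ≡ 58, 77^64 ≡ 24, 77^128 ≡ 75 (mod 167).
Test 77^d mod 167 for each divisor d in increasing order:
77^1 ≡ 77
77^2 ≡ 84
77^83 = 77^64·77^16·77^2·77^1 ≡ 1  ← first divisor giving 1
The order is 83.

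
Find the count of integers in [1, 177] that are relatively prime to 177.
116

177 = 3 × 59
φ(n) = n × ∏(1 - 1/p) for each prime p dividing n
φ(177) = 177 × (1 - 1/3) × (1 - 1/59) = 116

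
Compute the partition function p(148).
33549419497

p(n) counts ways to write n as a sum of positive integers (order ignored).
Euler's pentagonal recurrence: p(k) = p(k-1) + p(k-2) - p(k-5) - p(k-7) + p(k-12) + p(k-15) - ... (offsets j(3j∓1)/2, signs ++--, p(0)=1, p(<0)=0).
DP table for k = 0..147: p(0)=1, p(1)=1, p(2)=2, p(3)=3, p(4)=5, p(5)=7, p(6)=11, p(7)=15, p(8)=22, p(9)=30, p(10)=42, p(11)=56, p(12)=77, p(13)=101, p(14)=135, p(15)=176, p(16)=231, p(17)=297, p(18)=385, p(19)=490, p(20)=627, p(21)=792, p(22)=1002, p(23)=1255, p(24)=1575, p(25)=1958, p(26)=2436, p(27)=3010, p(28)=3718, p(29)=4565, p(30)=5604, p(31)=6842, p(32)=8349, p(33)=10143, p(34)=12310, p(35)=14883, p(36)=17977, p(37)=21637, p(38)=26015, p(39)=31185, p(40)=37338, p(41)=44583, p(42)=53174, p(43)=63261, p(44)=75175, p(45)=89134, p(46)=105558, p(47)=124754, p(48)=147273, p(49)=173525, p(50)=204226, p(51)=239943, p(52)=281589, p(53)=329931, p(54)=386155, p(55)=451276, p(56)=526823, p(57)=614154, p(58)=715220, p(59)=831820, p(60)=966467, p(61)=1121505, p(62)=1300156, p(63)=1505499, p(64)=1741630, p(65)=2012558, p(66)=2323520, p(67)=2679689, p(68)=3087735, p(69)=3554345, p(70)=4087968, p(71)=4697205, p(72)=5392783, p(73)=6185689, p(74)=7089500, p(75)=8118264, p(76)=9289091, p(77)=10619863, p(78)=12132164, p(79)=13848650, p(80)=15796476, p(81)=18004327, p(82)=20506255, p(83)=23338469, p(84)=26543660, p(85)=30167357, p(86)=34262962, p(87)=38887673, p(88)=44108109, p(89)=49995925, p(90)=56634173, p(91)=64112359, p(92)=72533807, p(93)=82010177, p(94)=92669720, p(95)=104651419, p(96)=118114304, p(97)=133230930, p(98)=150198136, p(99)=169229875, p(100)=190569292, p(101)=214481126, p(102)=241265379, p(103)=271248950, p(104)=304801365, p(105)=342325709, p(106)=384276336, p(107)=431149389, p(108)=483502844, p(109)=541946240, p(110)=607163746, p(111)=679903203, p(112)=761002156, p(113)=851376628, p(114)=952050665, p(115)=1064144451, p(116)=1188908248, p(117)=1327710076, p(118)=1482074143, p(119)=1653668665, p(120)=1844349560, p(121)=2056148051, p(122)=2291320912, p(123)=2552338241, p(124)=2841940500, p(125)=3163127352, p(126)=3519222692, p(127)=3913864295, p(128)=4351078600, p(129)=4835271870, p(130)=5371315400, p(131)=5964539504, p(132)=6620830889, p(133)=7346629512, p(134)=8149040695, p(135)=9035836076, p(136)=10015581680, p(137)=11097645016, p(138)=12292341831, p(139)=13610949895, p(140)=15065878135, p(141)=16670689208, p(142)=18440293320, p(143)=20390982757, p(144)=22540654445, p(145)=24908858009, p(146)=27517052599, p(147)=30388671978.
Final step: p(148) = p(147) + p(146) - p(143) - p(141) + p(136) + p(133) - p(126) - p(122) + p(113) + p(108) - p(97) - p(91) + p(78) + p(71) - p(56) - p(48) + p(31) + p(22) - p(3)
= 30388671978 + 27517052599 - 20390982757 - 16670689208 + 10015581680 + 7346629512 - 3519222692 - 2291320912 + 851376628 + 483502844 - 133230930 - 64112359 + 12132164 + 4697205 - 526823 - 147273 + 6842 + 1002 - 3
= 33549419497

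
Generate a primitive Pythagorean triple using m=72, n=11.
(5063, 1584, 5305)

Euclid's formula: a = m² - n², b = 2mn, c = m² + n²
m = 72, n = 11
a = 72² - 11² = 5184 - 121 = 5063
b = 2 × 72 × 11 = 1584
c = 72² + 11² = 5184 + 121 = 5305
Verification: 5063² + 1584² = 25633969 + 2509056 = 28143025 = 5305² ✓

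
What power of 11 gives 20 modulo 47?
25

Baby-step giant-step with step n = ⌈√47⌉ = 7.
Baby steps 11^j mod 47 (j:value) for j=0..6: 0:1, 1:11, 2:27, 3:15, 4:24, 5:29, 6:37.
Giant-step multiplier: 11^(-7) ≡ 11^(46-7) = 11^39 ≡ 44 (mod 47).
Giant steps γ_i = 20·44^i mod 47: γ_0=20, γ_1=34, γ_2=39, γ_3=24 (in table at j=4).
x = i·n + j = 3·7 + 4 = 25.
Check: 11^25 ≡ 20 (mod 47).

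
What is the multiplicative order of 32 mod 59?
58

59 is prime, so ord(32) divides φ(59) = 58.
Divisors of 58: 1, 2, 29, 58.
Repeated squaring: 32^1 ≡ 32, 32^2 ≡ 21, 32^4 ≡ 28, 32^8 ≡ 17, 32^16 ≡ 53, 32^32 ≡ 36 (mod 59).
Test 32^d mod 59 for each divisor d in increasing order:
32^1 ≡ 32
32^2 ≡ 21
32^29 = 32^16·32^8·32^4·32^1 ≡ 58
32^58 = 32^32·32^16·32^8·32^2 ≡ 1  ← first divisor giving 1
The order is 58.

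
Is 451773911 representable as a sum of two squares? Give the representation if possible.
Not possible

Factorization: 451773911 = 97 × 167^3
By Fermat: n is sum of two squares iff every prime p ≡ 3 (mod 4) appears to even power.
Prime(s) ≡ 3 (mod 4) with odd exponent: [(167, 3)]
Therefore 451773911 cannot be expressed as a² + b².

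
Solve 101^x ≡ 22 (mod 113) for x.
102

Baby-step giant-step with step n = ⌈√113⌉ = 11.
Baby steps 101^j mod 113 (j:value) for j=0..10: 0:1, 1:101, 2:31, 3:80, 4:57, 5:107, 6:72, 7:40, 8:85, 9:110, 10:36.
Giant-step multiplier: 101^(-11) ≡ 101^(112-11) = 101^101 ≡ 17 (mod 113).
Giant steps γ_i = 22·17^i mod 113: γ_0=22, γ_1=35, γ_2=30, γ_3=58, γ_4=82, γ_5=38, γ_6=81, γ_7=21, γ_8=18, γ_9=80 (in table at j=3).
x = i·n + j = 9·11 + 3 = 102.
Check: 101^102 ≡ 22 (mod 113).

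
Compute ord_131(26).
130

131 is prime, so ord(26) divides φ(131) = 130.
Divisors of 130: 1, 2, 5, 10, 13, 26, 65, 130.
Repeated squaring: 26^1 ≡ 26, 26^2 ≡ 21, 26^4 ≡ 48, 26^8 ≡ 77, 26^16 ≡ 34, 26^32 ≡ 108, 26^64 ≡ 5, 26^128 ≡ 25 (mod 131).
Test 26^d mod 131 for each divisor d in increasing order:
26^1 ≡ 26
26^2 ≡ 21
26^5 = 26^4·26^1 ≡ 69
26^10 = 26^8·26^2 ≡ 45
26^13 = 26^8·26^4·26^1 ≡ 73
26^26 = 26^16·26^8·26^2 ≡ 89
26^65 = 26^64·26^1 ≡ 130
26^130 = 26^128·26^2 ≡ 1  ← first divisor giving 1
The order is 130.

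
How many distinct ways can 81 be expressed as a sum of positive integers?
18004327

p(n) counts ways to write n as a sum of positive integers (order ignored).
Euler's pentagonal recurrence: p(k) = p(k-1) + p(k-2) - p(k-5) - p(k-7) + p(k-12) + p(k-15) - ... (offsets j(3j∓1)/2, signs ++--, p(0)=1, p(<0)=0).
DP table for k = 0..80: p(0)=1, p(1)=1, p(2)=2, p(3)=3, p(4)=5, p(5)=7, p(6)=11, p(7)=15, p(8)=22, p(9)=30, p(10)=42, p(11)=56, p(12)=77, p(13)=101, p(14)=135, p(15)=176, p(16)=231, p(17)=297, p(18)=385, p(19)=490, p(20)=627, p(21)=792, p(22)=1002, p(23)=1255, p(24)=1575, p(25)=1958, p(26)=2436, p(27)=3010, p(28)=3718, p(29)=4565, p(30)=5604, p(31)=6842, p(32)=8349, p(33)=10143, p(34)=12310, p(35)=14883, p(36)=17977, p(37)=21637, p(38)=26015, p(39)=31185, p(40)=37338, p(41)=44583, p(42)=53174, p(43)=63261, p(44)=75175, p(45)=89134, p(46)=105558, p(47)=124754, p(48)=147273, p(49)=173525, p(50)=204226, p(51)=239943, p(52)=281589, p(53)=329931, p(54)=386155, p(55)=451276, p(56)=526823, p(57)=614154, p(58)=715220, p(59)=831820, p(60)=966467, p(61)=1121505, p(62)=1300156, p(63)=1505499, p(64)=1741630, p(65)=2012558, p(66)=2323520, p(67)=2679689, p(68)=3087735, p(69)=3554345, p(70)=4087968, p(71)=4697205, p(72)=5392783, p(73)=6185689, p(74)=7089500, p(75)=8118264, p(76)=9289091, p(77)=10619863, p(78)=12132164, p(79)=13848650, p(80)=15796476.
Final step: p(81) = p(80) + p(79) - p(76) - p(74) + p(69) + p(66) - p(59) - p(55) + p(46) + p(41) - p(30) - p(24) + p(11) + p(4)
= 15796476 + 13848650 - 9289091 - 7089500 + 3554345 + 2323520 - 831820 - 451276 + 105558 + 44583 - 5604 - 1575 + 56 + 5
= 18004327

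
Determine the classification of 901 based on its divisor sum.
deficient

Proper divisors of 901: sum = 1 + 17 + 53 = 71
Since 71 < 901, 901 is deficient.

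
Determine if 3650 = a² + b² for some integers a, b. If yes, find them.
13² + 59² (a=13, b=59)

Factorization: 3650 = 2 × 5^2 × 73
By Fermat: n is sum of two squares iff every prime p ≡ 3 (mod 4) appears to even power.
All primes ≡ 3 (mod 4) appear to even power.
Search a = 0, 1, 2, … for 3650 - a² a perfect square: first hit at a = 13: 3650 - 169 = 3481 = 59².
3650 = 13² + 59² = 169 + 3481 ✓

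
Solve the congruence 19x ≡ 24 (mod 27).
x ≡ 24 (mod 27)

gcd(19, 27) = 1, which divides 24, so solutions exist.
Find 19^(-1) mod 27 by the extended Euclidean algorithm:
27 = 1 × 19 + 8  ⟹  8 = (1)·27 + (-1)·19
19 = 2 × 8 + 3  ⟹  3 = (-2)·27 + (3)·19
8 = 2 × 3 + 2  ⟹  2 = (5)·27 + (-7)·19
3 = 1 × 2 + 1  ⟹  1 = (-7)·27 + (10)·19
So (10)·19 ≡ 1 (mod 27), i.e. 19^(-1) ≡ 10 (mod 27).
x ≡ 10 × 24 = 240 ≡ 24 (mod 27).
Check: 19 × 24 = 456 ≡ 24 (mod 27).
Unique solution: x ≡ 24 (mod 27)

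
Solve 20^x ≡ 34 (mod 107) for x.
72

Baby-step giant-step with step n = ⌈√107⌉ = 11.
Baby steps 20^j mod 107 (j:value) for j=0..10: 0:1, 1:20, 2:79, 3:82, 4:35, 5:58, 6:90, 7:88, 8:48, 9:104, 10:47.
Giant-step multiplier: 20^(-11) ≡ 20^(106-11) = 20^95 ≡ 93 (mod 107).
Giant steps γ_i = 34·93^i mod 107: γ_0=34, γ_1=59, γ_2=30, γ_3=8, γ_4=102, γ_5=70, γ_6=90 (in table at j=6).
x = i·n + j = 6·11 + 6 = 72.
Check: 20^72 ≡ 34 (mod 107).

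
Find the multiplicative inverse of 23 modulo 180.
47

gcd(23, 180) = 1, so the inverse exists.
Extended Euclidean algorithm on (180, 23):
180 = 7 × 23 + 19  ⟹  19 = (1)·180 + (-7)·23
23 = 1 × 19 + 4  ⟹  4 = (-1)·180 + (8)·23
19 = 4 × 4 + 3  ⟹  3 = (5)·180 + (-39)·23
4 = 1 × 3 + 1  ⟹  1 = (-6)·180 + (47)·23
So (47)·23 ≡ 1 (mod 180), i.e. 23^(-1) ≡ 47 (mod 180).
Check: 23 × 47 = 1081 ≡ 1 (mod 180)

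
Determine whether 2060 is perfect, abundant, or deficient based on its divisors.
abundant

Proper divisors of 2060: sum = 1 + 2 + 4 + 5 + 10 + 20 + 103 + 206 + 412 + 515 + 1030 = 2308
Since 2308 > 2060, 2060 is abundant.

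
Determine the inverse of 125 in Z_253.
168

gcd(125, 253) = 1, so the inverse exists.
Extended Euclidean algorithm on (253, 125):
253 = 2 × 125 + 3  ⟹  3 = (1)·253 + (-2)·125
125 = 41 × 3 + 2  ⟹  2 = (-41)·253 + (83)·125
3 = 1 × 2 + 1  ⟹  1 = (42)·253 + (-85)·125
So (-85)·125 ≡ 1 (mod 253), i.e. 125^(-1) ≡ -85 ≡ 168 (mod 253).
Check: 125 × 168 = 21000 ≡ 1 (mod 253)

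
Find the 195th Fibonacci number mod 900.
830

Matrix identity: Q^n = [[F_(n+1), F_n], [F_n, F_(n-1)]] with Q = [[1,1],[1,0]].
n = 195 = 11000011₂. Square-and-multiply, entries mod 900:
Q^1 = [[1,1],[1,0]]
Q^3 = (Q^1)²·Q = [[3,2],[2,1]]
Q^6 = (Q^3)² = [[13,8],[8,5]]
Q^12 = (Q^6)² = [[233,144],[144,89]]
Q^24 = (Q^12)² = [[325,468],[468,757]]
Q^48 = (Q^24)² = [[649,576],[576,73]]
Q^97 = (Q^48)²·Q = [[649,577],[577,72]]
Q^195 = (Q^97)²·Q = [[147,830],[830,217]]
F_195 mod 900 = Q^195[0][1] = 830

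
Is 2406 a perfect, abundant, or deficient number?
abundant

Proper divisors of 2406: sum = 1 + 2 + 3 + 6 + 401 + 802 + 1203 = 2418
Since 2418 > 2406, 2406 is abundant.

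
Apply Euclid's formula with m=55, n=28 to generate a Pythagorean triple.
(2241, 3080, 3809)

Euclid's formula: a = m² - n², b = 2mn, c = m² + n²
m = 55, n = 28
a = 55² - 28² = 3025 - 784 = 2241
b = 2 × 55 × 28 = 3080
c = 55² + 28² = 3025 + 784 = 3809
Verification: 2241² + 3080² = 5022081 + 9486400 = 14508481 = 3809² ✓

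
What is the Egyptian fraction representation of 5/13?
1/3 + 1/20 + 1/780

Greedy algorithm:
5/13: ceiling(13/5) = 3, use 1/3
2/39: ceiling(39/2) = 20, use 1/20
1/780: ceiling(780/1) = 780, use 1/780
Result: 5/13 = 1/3 + 1/20 + 1/780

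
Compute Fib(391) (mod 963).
958

Matrix identity: Q^n = [[F_(n+1), F_n], [F_n, F_(n-1)]] with Q = [[1,1],[1,0]].
n = 391 = 110000111₂. Square-and-multiply, entries mod 963:
Q^1 = [[1,1],[1,0]]
Q^3 = (Q^1)²·Q = [[3,2],[2,1]]
Q^6 = (Q^3)² = [[13,8],[8,5]]
Q^12 = (Q^6)² = [[233,144],[144,89]]
Q^24 = (Q^12)² = [[874,144],[144,730]]
Q^48 = (Q^24)² = [[730,819],[819,874]]
Q^97 = (Q^48)²·Q = [[55,874],[874,144]]
Q^195 = (Q^97)²·Q = [[939,353],[353,586]]
Q^391 = (Q^195)²·Q = [[3,958],[958,8]]
F_391 mod 963 = Q^391[0][1] = 958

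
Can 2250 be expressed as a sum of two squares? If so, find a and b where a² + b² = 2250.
15² + 45² (a=15, b=45)

Factorization: 2250 = 2 × 3^2 × 5^3
By Fermat: n is sum of two squares iff every prime p ≡ 3 (mod 4) appears to even power.
All primes ≡ 3 (mod 4) appear to even power.
Search a = 0, 1, 2, … for 2250 - a² a perfect square: first hit at a = 15: 2250 - 225 = 2025 = 45².
2250 = 15² + 45² = 225 + 2025 ✓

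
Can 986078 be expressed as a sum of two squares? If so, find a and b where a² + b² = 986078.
Not possible

Factorization: 986078 = 2 × 79^3
By Fermat: n is sum of two squares iff every prime p ≡ 3 (mod 4) appears to even power.
Prime(s) ≡ 3 (mod 4) with odd exponent: [(79, 3)]
Therefore 986078 cannot be expressed as a² + b².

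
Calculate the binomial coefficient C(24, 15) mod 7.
2

Using Lucas' theorem:
Write n=24 and k=15 in base 7:
n in base 7: [3, 3]
k in base 7: [2, 1]
C(24,15) mod 7 = ∏ C(n_i, k_i) mod 7
Digit binomials (mod 7): C(3,2) = 3; C(3,1) = 3
Product: 3 × 3 = 9 ≡ 2 (mod 7)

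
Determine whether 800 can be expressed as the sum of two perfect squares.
4² + 28² (a=4, b=28)

Factorization: 800 = 2^5 × 5^2
By Fermat: n is sum of two squares iff every prime p ≡ 3 (mod 4) appears to even power.
All primes ≡ 3 (mod 4) appear to even power.
Search a = 0, 1, 2, … for 800 - a² a perfect square: first hit at a = 4: 800 - 16 = 784 = 28².
800 = 4² + 28² = 16 + 784 ✓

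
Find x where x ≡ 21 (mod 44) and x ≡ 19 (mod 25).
769

Using Chinese Remainder Theorem:
M = 44 × 25 = 1100
M1 = 25, M2 = 44
y1 = 25^(-1) mod 44 = 37
y2 = 44^(-1) mod 25 = 4
x = (21×25×37 + 19×44×4) mod 1100 = 769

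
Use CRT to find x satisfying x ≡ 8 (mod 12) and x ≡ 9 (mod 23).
32

Using Chinese Remainder Theorem:
M = 12 × 23 = 276
M1 = 23, M2 = 12
y1 = 23^(-1) mod 12 = 11
y2 = 12^(-1) mod 23 = 2
x = (8×23×11 + 9×12×2) mod 276 = 32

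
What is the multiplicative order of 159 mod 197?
196

197 is prime, so ord(159) divides φ(197) = 196.
Divisors of 196: 1, 2, 4, 7, 14, 28, 49, 98, 196.
Repeated squaring: 159^1 ≡ 159, 159^2 ≡ 65, 159^4 ≡ 88, 159^8 ≡ 61, 159^16 ≡ 175, 159^32 ≡ 90, 159^64 ≡ 23, 159^128 ≡ 135 (mod 197).
Test 159^d mod 197 for each divisor d in increasing order:
159^1 ≡ 159
159^2 ≡ 65
159^4 ≡ 88
159^7 = 159^4·159^2·159^1 ≡ 128
159^14 = 159^8·159^4·159^2 ≡ 33
159^28 = 159^16·159^8·159^4 ≡ 104
159^49 = 159^32·159^16·159^1 ≡ 183
159^98 = 159^64·159^32·159^2 ≡ 196
159^196 = 159^128·159^64·159^4 ≡ 1  ← first divisor giving 1
The order is 196.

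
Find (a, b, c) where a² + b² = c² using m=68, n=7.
(4575, 952, 4673)

Euclid's formula: a = m² - n², b = 2mn, c = m² + n²
m = 68, n = 7
a = 68² - 7² = 4624 - 49 = 4575
b = 2 × 68 × 7 = 952
c = 68² + 7² = 4624 + 49 = 4673
Verification: 4575² + 952² = 20930625 + 906304 = 21836929 = 4673² ✓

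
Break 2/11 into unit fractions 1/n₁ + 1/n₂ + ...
1/6 + 1/66

Greedy algorithm:
2/11: ceiling(11/2) = 6, use 1/6
1/66: ceiling(66/1) = 66, use 1/66
Result: 2/11 = 1/6 + 1/66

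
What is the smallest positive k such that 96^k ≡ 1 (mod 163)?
81

163 is prime, so ord(96) divides φ(163) = 162.
Divisors of 162: 1, 2, 3, 6, 9, 18, 27, 54, 81, 162.
Repeated squaring: 96^1 ≡ 96, 96^2 ≡ 88, 96^4 ≡ 83, 96^8 ≡ 43, 96^16 ≡ 56, 96^32 ≡ 39, 96^64 ≡ 54, 96^128 ≡ 145 (mod 163).
Test 96^d mod 163 for each divisor d in increasing order:
96^1 ≡ 96
96^2 ≡ 88
96^3 = 96^2·96^1 ≡ 135
96^6 = 96^4·96^2 ≡ 132
96^9 = 96^8·96^1 ≡ 53
96^18 = 96^16·96^2 ≡ 38
96^27 = 96^16·96^8·96^2·96^1 ≡ 58
96^54 = 96^32·96^16·96^4·96^2 ≡ 104
96^81 = 96^64·96^16·96^1 ≡ 1  ← first divisor giving 1
The order is 81.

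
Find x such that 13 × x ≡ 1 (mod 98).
83

gcd(13, 98) = 1, so the inverse exists.
Extended Euclidean algorithm on (98, 13):
98 = 7 × 13 + 7  ⟹  7 = (1)·98 + (-7)·13
13 = 1 × 7 + 6  ⟹  6 = (-1)·98 + (8)·13
7 = 1 × 6 + 1  ⟹  1 = (2)·98 + (-15)·13
So (-15)·13 ≡ 1 (mod 98), i.e. 13^(-1) ≡ -15 ≡ 83 (mod 98).
Check: 13 × 83 = 1079 ≡ 1 (mod 98)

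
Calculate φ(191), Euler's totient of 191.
190

191 = 191
φ(n) = n × ∏(1 - 1/p) for each prime p dividing n
φ(191) = 191 × (1 - 1/191) = 190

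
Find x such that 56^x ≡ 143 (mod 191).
69

Baby-step giant-step with step n = ⌈√191⌉ = 14.
Baby steps 56^j mod 191 (j:value) for j=0..13: 0:1, 1:56, 2:80, 3:87, 4:97, 5:84, 6:120, 7:35, 8:50, 9:126, 10:180, 11:148, 12:75, 13:189.
Giant-step multiplier: 56^(-14) ≡ 56^(190-14) = 56^176 ≡ 162 (mod 191).
Giant steps γ_i = 143·162^i mod 191: γ_0=143, γ_1=55, γ_2=124, γ_3=33, γ_4=189 (in table at j=13).
x = i·n + j = 4·14 + 13 = 69.
Check: 56^69 ≡ 143 (mod 191).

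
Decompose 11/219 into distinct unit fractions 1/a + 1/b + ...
1/20 + 1/4380

Greedy algorithm:
11/219: ceiling(219/11) = 20, use 1/20
1/4380: ceiling(4380/1) = 4380, use 1/4380
Result: 11/219 = 1/20 + 1/4380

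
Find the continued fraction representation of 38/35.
[1; 11, 1, 2]

Euclidean algorithm steps:
38 = 1 × 35 + 3
35 = 11 × 3 + 2
3 = 1 × 2 + 1
2 = 2 × 1 + 0
Continued fraction: [1; 11, 1, 2]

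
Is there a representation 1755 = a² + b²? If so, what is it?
Not possible

Factorization: 1755 = 3^3 × 5 × 13
By Fermat: n is sum of two squares iff every prime p ≡ 3 (mod 4) appears to even power.
Prime(s) ≡ 3 (mod 4) with odd exponent: [(3, 3)]
Therefore 1755 cannot be expressed as a² + b².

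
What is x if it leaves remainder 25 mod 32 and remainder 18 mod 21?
249

Using Chinese Remainder Theorem:
M = 32 × 21 = 672
M1 = 21, M2 = 32
y1 = 21^(-1) mod 32 = 29
y2 = 32^(-1) mod 21 = 2
x = (25×21×29 + 18×32×2) mod 672 = 249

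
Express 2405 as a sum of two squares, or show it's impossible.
2² + 49² (a=2, b=49)

Factorization: 2405 = 5 × 13 × 37
By Fermat: n is sum of two squares iff every prime p ≡ 3 (mod 4) appears to even power.
All primes ≡ 3 (mod 4) appear to even power.
Search a = 0, 1, 2, … for 2405 - a² a perfect square: first hit at a = 2: 2405 - 4 = 2401 = 49².
2405 = 2² + 49² = 4 + 2401 ✓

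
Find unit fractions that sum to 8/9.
1/2 + 1/3 + 1/18

Greedy algorithm:
8/9: ceiling(9/8) = 2, use 1/2
7/18: ceiling(18/7) = 3, use 1/3
1/18: ceiling(18/1) = 18, use 1/18
Result: 8/9 = 1/2 + 1/3 + 1/18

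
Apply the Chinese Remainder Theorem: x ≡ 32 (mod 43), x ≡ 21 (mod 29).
978

Using Chinese Remainder Theorem:
M = 43 × 29 = 1247
M1 = 29, M2 = 43
y1 = 29^(-1) mod 43 = 3
y2 = 43^(-1) mod 29 = 27
x = (32×29×3 + 21×43×27) mod 1247 = 978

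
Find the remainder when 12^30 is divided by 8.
0

Repeated squaring. Binary of 30 = 11110.
12^1 ≡ 4 (mod 8); 12^2 ≡ 0 (mod 8); 12^4 ≡ 0 (mod 8); 12^8 ≡ 0 (mod 8); 12^16 ≡ 0 (mod 8)
12^30 = 12^2 × 12^4 × 12^8 × 12^16 ≡ 0 (mod 8)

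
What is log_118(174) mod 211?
131

Baby-step giant-step with step n = ⌈√211⌉ = 15.
Baby steps 118^j mod 211 (j:value) for j=0..14: 0:1, 1:118, 2:209, 3:186, 4:4, 5:50, 6:203, 7:111, 8:16, 9:200, 10:179, 11:22, 12:64, 13:167, 14:83.
Giant-step multiplier: 118^(-15) ≡ 118^(210-15) = 118^195 ≡ 12 (mod 211).
Giant steps γ_i = 174·12^i mod 211: γ_0=174, γ_1=189, γ_2=158, γ_3=208, γ_4=175, γ_5=201, γ_6=91, γ_7=37, γ_8=22 (in table at j=11).
x = i·n + j = 8·15 + 11 = 131.
Check: 118^131 ≡ 174 (mod 211).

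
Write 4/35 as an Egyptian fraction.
1/9 + 1/315

Greedy algorithm:
4/35: ceiling(35/4) = 9, use 1/9
1/315: ceiling(315/1) = 315, use 1/315
Result: 4/35 = 1/9 + 1/315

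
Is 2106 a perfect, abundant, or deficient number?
abundant

Proper divisors of 2106: sum = 1 + 2 + 3 + 6 + 9 + 13 + 18 + 26 + ... + 234 + 351 + 702 + 1053 (19 divisors) = 2976
Since 2976 > 2106, 2106 is abundant.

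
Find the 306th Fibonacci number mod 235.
93

Matrix identity: Q^n = [[F_(n+1), F_n], [F_n, F_(n-1)]] with Q = [[1,1],[1,0]].
n = 306 = 100110010₂. Square-and-multiply, entries mod 235:
Q^1 = [[1,1],[1,0]]
Q^2 = (Q^1)² = [[2,1],[1,1]]
Q^4 = (Q^2)² = [[5,3],[3,2]]
Q^9 = (Q^4)²·Q = [[55,34],[34,21]]
Q^19 = (Q^9)²·Q = [[185,186],[186,234]]
Q^38 = (Q^19)² = [[201,149],[149,52]]
Q^76 = (Q^38)² = [[92,97],[97,230]]
Q^153 = (Q^76)²·Q = [[227,13],[13,214]]
Q^306 = (Q^153)² = [[233,93],[93,140]]
F_306 mod 235 = Q^306[0][1] = 93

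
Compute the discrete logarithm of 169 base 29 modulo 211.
72

Baby-step giant-step with step n = ⌈√211⌉ = 15.
Baby steps 29^j mod 211 (j:value) for j=0..14: 0:1, 1:29, 2:208, 3:124, 4:9, 5:50, 6:184, 7:61, 8:81, 9:28, 10:179, 11:127, 12:96, 13:41, 14:134.
Giant-step multiplier: 29^(-15) ≡ 29^(210-15) = 29^195 ≡ 12 (mod 211).
Giant steps γ_i = 169·12^i mod 211: γ_0=169, γ_1=129, γ_2=71, γ_3=8, γ_4=96 (in table at j=12).
x = i·n + j = 4·15 + 12 = 72.
Check: 29^72 ≡ 169 (mod 211).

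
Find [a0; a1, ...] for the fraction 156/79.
[1; 1, 38, 2]

Euclidean algorithm steps:
156 = 1 × 79 + 77
79 = 1 × 77 + 2
77 = 38 × 2 + 1
2 = 2 × 1 + 0
Continued fraction: [1; 1, 38, 2]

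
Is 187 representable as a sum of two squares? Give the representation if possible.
Not possible

Factorization: 187 = 11 × 17
By Fermat: n is sum of two squares iff every prime p ≡ 3 (mod 4) appears to even power.
Prime(s) ≡ 3 (mod 4) with odd exponent: [(11, 1)]
Therefore 187 cannot be expressed as a² + b².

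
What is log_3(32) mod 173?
83

Baby-step giant-step with step n = ⌈√173⌉ = 14.
Baby steps 3^j mod 173 (j:value) for j=0..13: 0:1, 1:3, 2:9, 3:27, 4:81, 5:70, 6:37, 7:111, 8:160, 9:134, 10:56, 11:168, 12:158, 13:128.
Giant-step multiplier: 3^(-14) ≡ 3^(172-14) = 3^158 ≡ 41 (mod 173).
Giant steps γ_i = 32·41^i mod 173: γ_0=32, γ_1=101, γ_2=162, γ_3=68, γ_4=20, γ_5=128 (in table at j=13).
x = i·n + j = 5·14 + 13 = 83.
Check: 3^83 ≡ 32 (mod 173).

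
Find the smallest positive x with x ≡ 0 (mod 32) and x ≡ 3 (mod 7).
192

Using Chinese Remainder Theorem:
M = 32 × 7 = 224
M1 = 7, M2 = 32
y1 = 7^(-1) mod 32 = 23
y2 = 32^(-1) mod 7 = 2
x = (0×7×23 + 3×32×2) mod 224 = 192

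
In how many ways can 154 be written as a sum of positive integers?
60356673280

p(n) counts ways to write n as a sum of positive integers (order ignored).
Euler's pentagonal recurrence: p(k) = p(k-1) + p(k-2) - p(k-5) - p(k-7) + p(k-12) + p(k-15) - ... (offsets j(3j∓1)/2, signs ++--, p(0)=1, p(<0)=0).
DP table for k = 0..153: p(0)=1, p(1)=1, p(2)=2, p(3)=3, p(4)=5, p(5)=7, p(6)=11, p(7)=15, p(8)=22, p(9)=30, p(10)=42, p(11)=56, p(12)=77, p(13)=101, p(14)=135, p(15)=176, p(16)=231, p(17)=297, p(18)=385, p(19)=490, p(20)=627, p(21)=792, p(22)=1002, p(23)=1255, p(24)=1575, p(25)=1958, p(26)=2436, p(27)=3010, p(28)=3718, p(29)=4565, p(30)=5604, p(31)=6842, p(32)=8349, p(33)=10143, p(34)=12310, p(35)=14883, p(36)=17977, p(37)=21637, p(38)=26015, p(39)=31185, p(40)=37338, p(41)=44583, p(42)=53174, p(43)=63261, p(44)=75175, p(45)=89134, p(46)=105558, p(47)=124754, p(48)=147273, p(49)=173525, p(50)=204226, p(51)=239943, p(52)=281589, p(53)=329931, p(54)=386155, p(55)=451276, p(56)=526823, p(57)=614154, p(58)=715220, p(59)=831820, p(60)=966467, p(61)=1121505, p(62)=1300156, p(63)=1505499, p(64)=1741630, p(65)=2012558, p(66)=2323520, p(67)=2679689, p(68)=3087735, p(69)=3554345, p(70)=4087968, p(71)=4697205, p(72)=5392783, p(73)=6185689, p(74)=7089500, p(75)=8118264, p(76)=9289091, p(77)=10619863, p(78)=12132164, p(79)=13848650, p(80)=15796476, p(81)=18004327, p(82)=20506255, p(83)=23338469, p(84)=26543660, p(85)=30167357, p(86)=34262962, p(87)=38887673, p(88)=44108109, p(89)=49995925, p(90)=56634173, p(91)=64112359, p(92)=72533807, p(93)=82010177, p(94)=92669720, p(95)=104651419, p(96)=118114304, p(97)=133230930, p(98)=150198136, p(99)=169229875, p(100)=190569292, p(101)=214481126, p(102)=241265379, p(103)=271248950, p(104)=304801365, p(105)=342325709, p(106)=384276336, p(107)=431149389, p(108)=483502844, p(109)=541946240, p(110)=607163746, p(111)=679903203, p(112)=761002156, p(113)=851376628, p(114)=952050665, p(115)=1064144451, p(116)=1188908248, p(117)=1327710076, p(118)=1482074143, p(119)=1653668665, p(120)=1844349560, p(121)=2056148051, p(122)=2291320912, p(123)=2552338241, p(124)=2841940500, p(125)=3163127352, p(126)=3519222692, p(127)=3913864295, p(128)=4351078600, p(129)=4835271870, p(130)=5371315400, p(131)=5964539504, p(132)=6620830889, p(133)=7346629512, p(134)=8149040695, p(135)=9035836076, p(136)=10015581680, p(137)=11097645016, p(138)=12292341831, p(139)=13610949895, p(140)=15065878135, p(141)=16670689208, p(142)=18440293320, p(143)=20390982757, p(144)=22540654445, p(145)=24908858009, p(146)=27517052599, p(147)=30388671978, p(148)=33549419497, p(149)=37027355200, p(150)=40853235313, p(151)=45060624582, p(152)=49686288421, p(153)=54770336324.
Final step: p(154) = p(153) + p(152) - p(149) - p(147) + p(142) + p(139) - p(132) - p(128) + p(119) + p(114) - p(103) - p(97) + p(84) + p(77) - p(62) - p(54) + p(37) + p(28) - p(9)
= 54770336324 + 49686288421 - 37027355200 - 30388671978 + 18440293320 + 13610949895 - 6620830889 - 4351078600 + 1653668665 + 952050665 - 271248950 - 133230930 + 26543660 + 10619863 - 1300156 - 386155 + 21637 + 3718 - 30
= 60356673280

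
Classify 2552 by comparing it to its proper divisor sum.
abundant

Proper divisors of 2552: sum = 1 + 2 + 4 + 8 + 11 + 22 + 29 + 44 + 58 + 88 + 116 + 232 + 319 + 638 + 1276 = 2848
Since 2848 > 2552, 2552 is abundant.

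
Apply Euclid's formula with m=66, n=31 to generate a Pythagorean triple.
(3395, 4092, 5317)

Euclid's formula: a = m² - n², b = 2mn, c = m² + n²
m = 66, n = 31
a = 66² - 31² = 4356 - 961 = 3395
b = 2 × 66 × 31 = 4092
c = 66² + 31² = 4356 + 961 = 5317
Verification: 3395² + 4092² = 11526025 + 16744464 = 28270489 = 5317² ✓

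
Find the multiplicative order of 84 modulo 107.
106

107 is prime, so ord(84) divides φ(107) = 106.
Divisors of 106: 1, 2, 53, 106.
Repeated squaring: 84^1 ≡ 84, 84^2 ≡ 101, 84^4 ≡ 36, 84^8 ≡ 12, 84^16 ≡ 37, 84^32 ≡ 85, 84^64 ≡ 56 (mod 107).
Test 84^d mod 107 for each divisor d in increasing order:
84^1 ≡ 84
84^2 ≡ 101
84^53 = 84^32·84^16·84^4·84^1 ≡ 106
84^106 = 84^64·84^32·84^8·84^2 ≡ 1  ← first divisor giving 1
The order is 106.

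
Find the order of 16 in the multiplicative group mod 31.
5

31 is prime, so ord(16) divides φ(31) = 30.
Divisors of 30: 1, 2, 3, 5, 6, 10, 15, 30.
Repeated squaring: 16^1 ≡ 16, 16^2 ≡ 8, 16^4 ≡ 2, 16^8 ≡ 4, 16^16 ≡ 16 (mod 31).
Test 16^d mod 31 for each divisor d in increasing order:
16^1 ≡ 16
16^2 ≡ 8
16^3 = 16^2·16^1 ≡ 4
16^5 = 16^4·16^1 ≡ 1  ← first divisor giving 1
The order is 5.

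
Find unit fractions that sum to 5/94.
1/19 + 1/1786

Greedy algorithm:
5/94: ceiling(94/5) = 19, use 1/19
1/1786: ceiling(1786/1) = 1786, use 1/1786
Result: 5/94 = 1/19 + 1/1786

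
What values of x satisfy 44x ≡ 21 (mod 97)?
x ≡ 60 (mod 97)

gcd(44, 97) = 1, which divides 21, so solutions exist.
Find 44^(-1) mod 97 by the extended Euclidean algorithm:
97 = 2 × 44 + 9  ⟹  9 = (1)·97 + (-2)·44
44 = 4 × 9 + 8  ⟹  8 = (-4)·97 + (9)·44
9 = 1 × 8 + 1  ⟹  1 = (5)·97 + (-11)·44
So (-11)·44 ≡ 1 (mod 97), i.e. 44^(-1) ≡ -11 ≡ 86 (mod 97).
x ≡ 86 × 21 = 1806 ≡ 60 (mod 97).
Check: 44 × 60 = 2640 ≡ 21 (mod 97).
Unique solution: x ≡ 60 (mod 97)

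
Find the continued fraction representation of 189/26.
[7; 3, 1, 2, 2]

Euclidean algorithm steps:
189 = 7 × 26 + 7
26 = 3 × 7 + 5
7 = 1 × 5 + 2
5 = 2 × 2 + 1
2 = 2 × 1 + 0
Continued fraction: [7; 3, 1, 2, 2]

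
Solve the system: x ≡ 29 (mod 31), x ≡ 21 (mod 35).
91

Using Chinese Remainder Theorem:
M = 31 × 35 = 1085
M1 = 35, M2 = 31
y1 = 35^(-1) mod 31 = 8
y2 = 31^(-1) mod 35 = 26
x = (29×35×8 + 21×31×26) mod 1085 = 91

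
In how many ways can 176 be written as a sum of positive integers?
476715857290

p(n) counts ways to write n as a sum of positive integers (order ignored).
Euler's pentagonal recurrence: p(k) = p(k-1) + p(k-2) - p(k-5) - p(k-7) + p(k-12) + p(k-15) - ... (offsets j(3j∓1)/2, signs ++--, p(0)=1, p(<0)=0).
DP table for k = 0..175: p(0)=1, p(1)=1, p(2)=2, p(3)=3, p(4)=5, p(5)=7, p(6)=11, p(7)=15, p(8)=22, p(9)=30, p(10)=42, p(11)=56, p(12)=77, p(13)=101, p(14)=135, p(15)=176, p(16)=231, p(17)=297, p(18)=385, p(19)=490, p(20)=627, p(21)=792, p(22)=1002, p(23)=1255, p(24)=1575, p(25)=1958, p(26)=2436, p(27)=3010, p(28)=3718, p(29)=4565, p(30)=5604, p(31)=6842, p(32)=8349, p(33)=10143, p(34)=12310, p(35)=14883, p(36)=17977, p(37)=21637, p(38)=26015, p(39)=31185, p(40)=37338, p(41)=44583, p(42)=53174, p(43)=63261, p(44)=75175, p(45)=89134, p(46)=105558, p(47)=124754, p(48)=147273, p(49)=173525, p(50)=204226, p(51)=239943, p(52)=281589, p(53)=329931, p(54)=386155, p(55)=451276, p(56)=526823, p(57)=614154, p(58)=715220, p(59)=831820, p(60)=966467, p(61)=1121505, p(62)=1300156, p(63)=1505499, p(64)=1741630, p(65)=2012558, p(66)=2323520, p(67)=2679689, p(68)=3087735, p(69)=3554345, p(70)=4087968, p(71)=4697205, p(72)=5392783, p(73)=6185689, p(74)=7089500, p(75)=8118264, p(76)=9289091, p(77)=10619863, p(78)=12132164, p(79)=13848650, p(80)=15796476, p(81)=18004327, p(82)=20506255, p(83)=23338469, p(84)=26543660, p(85)=30167357, p(86)=34262962, p(87)=38887673, p(88)=44108109, p(89)=49995925, p(90)=56634173, p(91)=64112359, p(92)=72533807, p(93)=82010177, p(94)=92669720, p(95)=104651419, p(96)=118114304, p(97)=133230930, p(98)=150198136, p(99)=169229875, p(100)=190569292, p(101)=214481126, p(102)=241265379, p(103)=271248950, p(104)=304801365, p(105)=342325709, p(106)=384276336, p(107)=431149389, p(108)=483502844, p(109)=541946240, p(110)=607163746, p(111)=679903203, p(112)=761002156, p(113)=851376628, p(114)=952050665, p(115)=1064144451, p(116)=1188908248, p(117)=1327710076, p(118)=1482074143, p(119)=1653668665, p(120)=1844349560, p(121)=2056148051, p(122)=2291320912, p(123)=2552338241, p(124)=2841940500, p(125)=3163127352, p(126)=3519222692, p(127)=3913864295, p(128)=4351078600, p(129)=4835271870, p(130)=5371315400, p(131)=5964539504, p(132)=6620830889, p(133)=7346629512, p(134)=8149040695, p(135)=9035836076, p(136)=10015581680, p(137)=11097645016, p(138)=12292341831, p(139)=13610949895, p(140)=15065878135, p(141)=16670689208, p(142)=18440293320, p(143)=20390982757, p(144)=22540654445, p(145)=24908858009, p(146)=27517052599, p(147)=30388671978, p(148)=33549419497, p(149)=37027355200, p(150)=40853235313, p(151)=45060624582, p(152)=49686288421, p(153)=54770336324, p(154)=60356673280, p(155)=66493182097, p(156)=73232243759, p(157)=80630964769, p(158)=88751778802, p(159)=97662728555, p(160)=107438159466, p(161)=118159068427, p(162)=129913904637, p(163)=142798995930, p(164)=156919475295, p(165)=172389800255, p(166)=189334822579, p(167)=207890420102, p(168)=228204732751, p(169)=250438925115, p(170)=274768617130, p(171)=301384802048, p(172)=330495499613, p(173)=362326859895, p(174)=397125074750, p(175)=435157697830.
Final step: p(176) = p(175) + p(174) - p(171) - p(169) + p(164) + p(161) - p(154) - p(150) + p(141) + p(136) - p(125) - p(119) + p(106) + p(99) - p(84) - p(76) + p(59) + p(50) - p(31) - p(21) + p(0)
= 435157697830 + 397125074750 - 301384802048 - 250438925115 + 156919475295 + 118159068427 - 60356673280 - 40853235313 + 16670689208 + 10015581680 - 3163127352 - 1653668665 + 384276336 + 169229875 - 26543660 - 9289091 + 831820 + 204226 - 6842 - 792 + 1
= 476715857290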